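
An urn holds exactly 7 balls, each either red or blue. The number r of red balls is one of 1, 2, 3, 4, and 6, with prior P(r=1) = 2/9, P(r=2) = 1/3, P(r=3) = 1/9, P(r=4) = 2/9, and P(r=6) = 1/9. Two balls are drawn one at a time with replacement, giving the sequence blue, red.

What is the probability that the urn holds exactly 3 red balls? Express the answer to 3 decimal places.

The likelihood of the observed sequence under each hypothesis: P(data | r = 1) = (6/7)(1/7) = 6/49; P(data | r = 2) = (5/7)(2/7) = 10/49; P(data | r = 3) = (4/7)(3/7) = 12/49; P(data | r = 4) = (3/7)(4/7) = 12/49; P(data | r = 6) = (1/7)(6/7) = 6/49.
Weighting by the prior gives 2/9 · 6/49 = 4/147, 1/3 · 10/49 = 10/147, 1/9 · 12/49 = 4/147, 2/9 · 12/49 = 8/147, 1/9 · 6/49 = 2/147; these sum to 4/21.
Therefore the posterior P(r = 3 | data) = (4/147) / (4/21) = 1/7.

0.143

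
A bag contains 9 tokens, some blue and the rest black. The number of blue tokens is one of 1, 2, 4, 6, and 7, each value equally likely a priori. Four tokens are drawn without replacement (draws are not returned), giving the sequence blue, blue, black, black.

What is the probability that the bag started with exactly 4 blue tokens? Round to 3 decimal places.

0.408

Under each hypothesis, the probability of the observed sequence is: P(data | r = 1) = (1/9)(0/8) = 0; P(data | r = 2) = (2/9)(1/8)(7/7)(6/6) = 1/36; P(data | r = 4) = (4/9)(3/8)(5/7)(4/6) = 5/63; P(data | r = 6) = (6/9)(5/8)(3/7)(2/6) = 5/84; P(data | r = 7) = (7/9)(6/8)(2/7)(1/6) = 1/36.
The prior-weighted likelihoods are 1/5 · 0 = 0, 1/5 · 1/36 = 1/180, 1/5 · 5/63 = 1/63, 1/5 · 5/84 = 1/84, 1/5 · 1/36 = 1/180; summing to 7/180.
By Bayes' rule, P(r = 4 | data) = (1/63) / (7/180) = 20/49.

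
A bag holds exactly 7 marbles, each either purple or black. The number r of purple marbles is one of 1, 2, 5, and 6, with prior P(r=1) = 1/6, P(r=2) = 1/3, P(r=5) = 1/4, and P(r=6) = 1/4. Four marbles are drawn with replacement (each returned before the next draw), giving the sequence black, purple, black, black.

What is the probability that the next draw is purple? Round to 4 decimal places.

0.2857

Under each hypothesis, the probability of the observed sequence is: P(data | r = 1) = (6/7)(1/7)(6/7)(6/7) = 0.089963; P(data | r = 2) = (5/7)(2/7)(5/7)(5/7) = 0.10412; P(data | r = 5) = (2/7)(5/7)(2/7)(2/7) = 0.01666; P(data | r = 6) = (1/7)(6/7)(1/7)(1/7) = 0.002499.
Multiplying each by its prior: 1/6 · 0.089963 = 0.014994, 1/3 · 0.10412 = 0.034708, 1/4 · 0.01666 = 0.0041649, 1/4 · 0.002499 = 0.00062474; summing to 0.054491.
Normalising, the posterior is P(r = 1 | data) = 0.27516, P(r = 2 | data) = 0.63694, P(r = 5 | data) = 0.076433, P(r = 6 | data) = 0.011465.
Averaging over the posterior, P(purple next | data) = (1/7)(0.27516) + (2/7)(0.63694) + (5/7)(0.076433) + (6/7)(0.011465) = 0.28571.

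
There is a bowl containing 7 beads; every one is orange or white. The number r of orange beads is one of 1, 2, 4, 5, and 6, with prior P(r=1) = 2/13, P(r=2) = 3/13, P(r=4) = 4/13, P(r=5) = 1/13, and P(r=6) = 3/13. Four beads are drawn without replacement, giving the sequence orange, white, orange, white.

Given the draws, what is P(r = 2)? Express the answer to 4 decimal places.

For each hypothesis, P(data | H) works out to: P(data | r = 1) = (1/7)(6/6)(0/5) = 0; P(data | r = 2) = (2/7)(5/6)(1/5)(4/4) = 1/21; P(data | r = 4) = (4/7)(3/6)(3/5)(2/4) = 3/35; P(data | r = 5) = (5/7)(2/6)(4/5)(1/4) = 1/21; P(data | r = 6) = (6/7)(1/6)(5/5)(0/4) = 0.
Weighting by the prior gives 2/13 · 0 = 0, 3/13 · 1/21 = 1/91, 4/13 · 3/35 = 12/455, 1/13 · 1/21 = 1/273, 3/13 · 0 = 0; summing to 8/195.
So P(r = 2 | data) = (1/91) / (8/195) = 15/56.

0.2679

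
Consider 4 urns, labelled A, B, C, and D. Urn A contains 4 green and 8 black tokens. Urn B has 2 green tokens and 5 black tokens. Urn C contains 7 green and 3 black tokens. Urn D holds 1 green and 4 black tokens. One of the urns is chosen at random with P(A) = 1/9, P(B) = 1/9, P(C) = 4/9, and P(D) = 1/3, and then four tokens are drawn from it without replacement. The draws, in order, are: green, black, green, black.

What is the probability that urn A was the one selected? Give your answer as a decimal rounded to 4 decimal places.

0.1860

Under each hypothesis, the probability of the observed sequence is: P(data | urn A) = (4/12)(8/11)(3/10)(7/9) = 0.056566; P(data | urn B) = (2/7)(5/6)(1/5)(4/4) = 0.047619; P(data | urn C) = (7/10)(3/9)(6/8)(2/7) = 0.05; P(data | urn D) = (1/5)(4/4)(0/3) = 0.
Weighting by the prior gives 1/9 · 0.056566 = 0.0062851, 1/9 · 0.047619 = 0.005291, 4/9 · 0.05 = 0.022222, 1/3 · 0 = 0; these sum to 0.033798.
By Bayes' rule, P(urn A | data) = (0.0062851) / (0.033798) = 0.18596.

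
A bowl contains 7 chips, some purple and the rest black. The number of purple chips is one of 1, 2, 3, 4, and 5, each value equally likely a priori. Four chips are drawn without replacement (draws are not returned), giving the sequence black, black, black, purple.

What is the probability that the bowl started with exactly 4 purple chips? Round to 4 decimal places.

0.0714

The likelihood of the observed sequence under each hypothesis: P(data | r = 1) = (6/7)(5/6)(4/5)(1/4) = 1/7; P(data | r = 2) = (5/7)(4/6)(3/5)(2/4) = 1/7; P(data | r = 3) = (4/7)(3/6)(2/5)(3/4) = 3/35; P(data | r = 4) = (3/7)(2/6)(1/5)(4/4) = 1/35; P(data | r = 5) = (2/7)(1/6)(0/5) = 0.
Weighting by the prior gives 1/5 · 1/7 = 1/35, 1/5 · 1/7 = 1/35, 1/5 · 3/35 = 3/175, 1/5 · 1/35 = 1/175, 1/5 · 0 = 0; summing to 2/25.
By Bayes' rule, P(r = 4 | data) = (1/175) / (2/25) = 1/14.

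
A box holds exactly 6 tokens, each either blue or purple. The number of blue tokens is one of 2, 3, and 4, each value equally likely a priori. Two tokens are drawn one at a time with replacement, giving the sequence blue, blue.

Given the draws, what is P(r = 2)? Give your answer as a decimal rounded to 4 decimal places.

0.1379

For each hypothesis, P(data | H) works out to: P(data | r = 2) = (2/6)(2/6) = 1/9; P(data | r = 3) = (3/6)(3/6) = 1/4; P(data | r = 4) = (4/6)(4/6) = 4/9.
The prior-weighted likelihoods are 1/3 · 1/9 = 1/27, 1/3 · 1/4 = 1/12, 1/3 · 4/9 = 4/27; summing to 29/108.
By Bayes' rule, P(r = 2 | data) = (1/27) / (29/108) = 4/29.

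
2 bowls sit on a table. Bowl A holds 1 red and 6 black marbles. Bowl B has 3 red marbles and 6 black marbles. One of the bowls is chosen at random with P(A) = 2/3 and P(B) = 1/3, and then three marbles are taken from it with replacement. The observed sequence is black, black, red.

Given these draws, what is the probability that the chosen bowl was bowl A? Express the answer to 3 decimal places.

0.586

Compute the likelihood of the observed sequence for each case: P(data | bowl A) = (6/7)(6/7)(1/7) = 0.10496; P(data | bowl B) = (6/9)(6/9)(3/9) = 0.14815.
The prior-weighted likelihoods are 2/3 · 0.10496 = 0.069971, 1/3 · 0.14815 = 0.049383; these sum to 0.11935.
By Bayes' rule, P(bowl A | data) = (0.069971) / (0.11935) = 0.58625.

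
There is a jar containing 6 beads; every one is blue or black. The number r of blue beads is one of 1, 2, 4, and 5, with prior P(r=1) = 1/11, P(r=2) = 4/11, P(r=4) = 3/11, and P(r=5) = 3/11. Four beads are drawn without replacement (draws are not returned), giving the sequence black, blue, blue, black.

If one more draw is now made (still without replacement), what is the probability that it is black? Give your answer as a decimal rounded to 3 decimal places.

0.571

The likelihood of the observed sequence under each hypothesis: P(data | r = 1) = (5/6)(1/5)(0/4) = 0; P(data | r = 2) = (4/6)(2/5)(1/4)(3/3) = 1/15; P(data | r = 4) = (2/6)(4/5)(3/4)(1/3) = 1/15; P(data | r = 5) = (1/6)(5/5)(4/4)(0/3) = 0.
The prior-weighted likelihoods are 1/11 · 0 = 0, 4/11 · 1/15 = 4/165, 3/11 · 1/15 = 1/55, 3/11 · 0 = 0; these sum to 7/165.
Dividing through by the total gives posterior P(r = 1 | data) = 0, P(r = 2 | data) = 4/7, P(r = 4 | data) = 3/7, P(r = 5 | data) = 0.
So P(black next | data) = Σ P(black next | H) P(H | data) = (1)(4/7) + (0)(3/7) = 4/7.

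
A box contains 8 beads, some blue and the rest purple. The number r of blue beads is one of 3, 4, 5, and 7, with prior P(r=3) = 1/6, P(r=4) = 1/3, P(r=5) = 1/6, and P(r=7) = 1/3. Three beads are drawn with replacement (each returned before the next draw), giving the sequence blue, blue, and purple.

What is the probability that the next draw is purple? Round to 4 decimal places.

0.3829

The likelihood of the observed sequence under each hypothesis: P(data | r = 3) = (3/8)(3/8)(5/8) = 0.087891; P(data | r = 4) = (4/8)(4/8)(4/8) = 0.125; P(data | r = 5) = (5/8)(5/8)(3/8) = 0.14648; P(data | r = 7) = (7/8)(7/8)(1/8) = 0.095703.
The prior-weighted likelihoods are 1/6 · 0.087891 = 0.014648, 1/3 · 0.125 = 0.041667, 1/6 · 0.14648 = 0.024414, 1/3 · 0.095703 = 0.031901; with total 0.11263.
Dividing through by the total gives posterior P(r = 3 | data) = 0.13006, P(r = 4 | data) = 0.36994, P(r = 5 | data) = 0.21676, P(r = 7 | data) = 0.28324.
The predictive probability is P(purple next | data) = (5/8)(0.13006) + (1/2)(0.36994) + (3/8)(0.21676) + (1/8)(0.28324) = 0.38295.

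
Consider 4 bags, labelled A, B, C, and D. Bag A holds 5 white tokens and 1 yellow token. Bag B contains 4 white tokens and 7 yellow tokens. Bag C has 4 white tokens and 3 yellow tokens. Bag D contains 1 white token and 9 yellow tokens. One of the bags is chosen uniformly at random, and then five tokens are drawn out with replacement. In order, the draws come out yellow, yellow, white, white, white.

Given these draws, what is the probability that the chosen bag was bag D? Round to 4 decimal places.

0.0115

The likelihood of the observed sequence under each hypothesis: P(data | bag A) = (1/6)(1/6)(5/6)(5/6)(5/6) = 0.016075; P(data | bag B) = (7/11)(7/11)(4/11)(4/11)(4/11) = 0.019472; P(data | bag C) = (3/7)(3/7)(4/7)(4/7)(4/7) = 0.034271; P(data | bag D) = (9/10)(9/10)(1/10)(1/10)(1/10) = 0.00081.
Weighting by the prior gives 1/4 · 0.016075 = 0.0040188, 1/4 · 0.019472 = 0.004868, 1/4 · 0.034271 = 0.0085679, 1/4 · 0.00081 = 0.0002025; summing to 0.017657.
Hence P(bag D | data) = (0.0002025) / (0.017657) = 0.011468.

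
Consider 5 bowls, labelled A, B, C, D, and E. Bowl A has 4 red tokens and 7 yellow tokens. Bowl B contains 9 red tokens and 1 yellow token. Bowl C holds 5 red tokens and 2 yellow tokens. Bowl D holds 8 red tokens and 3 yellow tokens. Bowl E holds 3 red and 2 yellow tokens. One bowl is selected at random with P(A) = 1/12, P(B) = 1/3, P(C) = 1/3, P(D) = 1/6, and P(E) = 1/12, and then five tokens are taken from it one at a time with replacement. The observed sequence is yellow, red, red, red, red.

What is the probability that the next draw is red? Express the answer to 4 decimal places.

0.7670

Under each hypothesis, the probability of the observed sequence is: P(data | bowl A) = (7/11)(4/11)(4/11)(4/11)(4/11) = 0.011127; P(data | bowl B) = (1/10)(9/10)(9/10)(9/10)(9/10) = 0.06561; P(data | bowl C) = (2/7)(5/7)(5/7)(5/7)(5/7) = 0.074374; P(data | bowl D) = (3/11)(8/11)(8/11)(8/11)(8/11) = 0.076299; P(data | bowl E) = (2/5)(3/5)(3/5)(3/5)(3/5) = 0.05184.
Multiplying each by its prior: 1/12 · 0.011127 = 0.00092724, 1/3 · 0.06561 = 0.02187, 1/3 · 0.074374 = 0.024791, 1/6 · 0.076299 = 0.012716, 1/12 · 0.05184 = 0.00432; summing to 0.064625.
The posterior is then P(bowl A | data) = 0.014348, P(bowl B | data) = 0.33841, P(bowl C | data) = 0.38362, P(bowl D | data) = 0.19677, P(bowl E | data) = 0.066847.
The predictive probability is P(red next | data) = (4/11)(0.014348) + (9/10)(0.33841) + (5/7)(0.38362) + (8/11)(0.19677) + (3/5)(0.066847) = 0.76702.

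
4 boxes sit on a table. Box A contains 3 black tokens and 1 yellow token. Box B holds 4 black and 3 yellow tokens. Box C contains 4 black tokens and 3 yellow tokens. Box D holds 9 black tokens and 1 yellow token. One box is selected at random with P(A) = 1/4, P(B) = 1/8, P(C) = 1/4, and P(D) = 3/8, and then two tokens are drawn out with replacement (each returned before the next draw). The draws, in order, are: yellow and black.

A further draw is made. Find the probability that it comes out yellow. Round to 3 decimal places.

0.316

Under each hypothesis, the probability of the observed sequence is: P(data | box A) = (1/4)(3/4) = 0.1875; P(data | box B) = (3/7)(4/7) = 0.2449; P(data | box C) = (3/7)(4/7) = 0.2449; P(data | box D) = (1/10)(9/10) = 0.09.
The prior-weighted likelihoods are 1/4 · 0.1875 = 0.046875, 1/8 · 0.2449 = 0.030612, 1/4 · 0.2449 = 0.061224, 3/8 · 0.09 = 0.03375; with total 0.17246.
The posterior is then P(box A | data) = 0.2718, P(box B | data) = 0.1775, P(box C | data) = 0.355, P(box D | data) = 0.1957.
Averaging over the posterior, P(yellow next | data) = (1/4)(0.2718) + (3/7)(0.1775) + (3/7)(0.355) + (1/10)(0.1957) = 0.31574.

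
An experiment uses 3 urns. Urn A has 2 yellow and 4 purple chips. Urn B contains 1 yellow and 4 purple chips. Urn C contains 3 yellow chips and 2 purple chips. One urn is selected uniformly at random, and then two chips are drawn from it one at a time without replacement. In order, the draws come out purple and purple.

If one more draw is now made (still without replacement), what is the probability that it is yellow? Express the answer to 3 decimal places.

0.455

For each hypothesis, P(data | H) works out to: P(data | urn A) = (4/6)(3/5) = 2/5; P(data | urn B) = (4/5)(3/4) = 3/5; P(data | urn C) = (2/5)(1/4) = 1/10.
Weighting by the prior gives 1/3 · 2/5 = 2/15, 1/3 · 3/5 = 1/5, 1/3 · 1/10 = 1/30; summing to 11/30.
Normalising, the posterior is P(urn A | data) = 4/11, P(urn B | data) = 6/11, P(urn C | data) = 1/11.
So P(yellow next | data) = Σ P(yellow next | H) P(H | data) = (1/2)(4/11) + (1/3)(6/11) + (1)(1/11) = 5/11.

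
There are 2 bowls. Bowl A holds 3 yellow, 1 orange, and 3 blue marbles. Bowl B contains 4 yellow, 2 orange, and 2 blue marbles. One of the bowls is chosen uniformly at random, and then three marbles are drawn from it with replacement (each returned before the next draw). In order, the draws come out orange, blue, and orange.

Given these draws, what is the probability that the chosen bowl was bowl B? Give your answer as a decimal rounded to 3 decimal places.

Under each hypothesis, the probability of the observed sequence is: P(data | bowl A) = (1/7)(3/7)(1/7) = 0.0087464; P(data | bowl B) = (2/8)(2/8)(2/8) = 0.015625.
Weighting by the prior gives 1/2 · 0.0087464 = 0.0043732, 1/2 · 0.015625 = 0.0078125; summing to 0.012186.
By Bayes' rule, P(bowl B | data) = (0.0078125) / (0.012186) = 0.64112.

0.641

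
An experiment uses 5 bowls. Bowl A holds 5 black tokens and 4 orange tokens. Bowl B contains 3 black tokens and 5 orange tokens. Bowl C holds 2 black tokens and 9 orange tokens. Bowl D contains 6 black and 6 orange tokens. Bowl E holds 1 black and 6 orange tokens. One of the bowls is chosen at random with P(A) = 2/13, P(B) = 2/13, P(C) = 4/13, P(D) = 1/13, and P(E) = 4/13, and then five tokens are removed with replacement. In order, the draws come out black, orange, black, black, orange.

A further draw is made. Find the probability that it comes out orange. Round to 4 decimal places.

The likelihood of the observed sequence under each hypothesis: P(data | bowl A) = (5/9)(4/9)(5/9)(5/9)(4/9) = 0.03387; P(data | bowl B) = (3/8)(5/8)(3/8)(3/8)(5/8) = 0.020599; P(data | bowl C) = (2/11)(9/11)(2/11)(2/11)(9/11) = 0.0040236; P(data | bowl D) = (6/12)(6/12)(6/12)(6/12)(6/12) = 0.03125; P(data | bowl E) = (1/7)(6/7)(1/7)(1/7)(6/7) = 0.002142.
Weighting by the prior gives 2/13 · 0.03387 = 0.0052108, 2/13 · 0.020599 = 0.0031691, 4/13 · 0.0040236 = 0.001238, 1/13 · 0.03125 = 0.0024038, 4/13 · 0.002142 = 0.00065907; these sum to 0.012681.
Dividing through by the total gives posterior P(bowl A | data) = 0.41092, P(bowl B | data) = 0.24991, P(bowl C | data) = 0.097629, P(bowl D | data) = 0.18956, P(bowl E | data) = 0.051973.
The predictive probability is P(orange next | data) = (4/9)(0.41092) + (5/8)(0.24991) + (9/11)(0.097629) + (1/2)(0.18956) + (6/7)(0.051973) = 0.55804.

0.5580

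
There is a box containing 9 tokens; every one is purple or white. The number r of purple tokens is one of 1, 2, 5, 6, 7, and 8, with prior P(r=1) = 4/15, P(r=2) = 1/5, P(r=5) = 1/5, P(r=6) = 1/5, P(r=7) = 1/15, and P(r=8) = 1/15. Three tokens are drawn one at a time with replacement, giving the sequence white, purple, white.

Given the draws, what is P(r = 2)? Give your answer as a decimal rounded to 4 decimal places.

The likelihood of the observed sequence under each hypothesis: P(data | r = 1) = (8/9)(1/9)(8/9) = 0.087791; P(data | r = 2) = (7/9)(2/9)(7/9) = 0.13443; P(data | r = 5) = (4/9)(5/9)(4/9) = 0.10974; P(data | r = 6) = (3/9)(6/9)(3/9) = 0.074074; P(data | r = 7) = (2/9)(7/9)(2/9) = 0.038409; P(data | r = 8) = (1/9)(8/9)(1/9) = 0.010974.
Multiplying each by its prior: 4/15 · 0.087791 = 0.023411, 1/5 · 0.13443 = 0.026886, 1/5 · 0.10974 = 0.021948, 1/5 · 0.074074 = 0.014815, 1/15 · 0.038409 = 0.0025606, 1/15 · 0.010974 = 0.0007316; with total 0.090352.
Therefore the posterior P(r = 2 | data) = (0.026886) / (0.090352) = 0.29757.

0.2976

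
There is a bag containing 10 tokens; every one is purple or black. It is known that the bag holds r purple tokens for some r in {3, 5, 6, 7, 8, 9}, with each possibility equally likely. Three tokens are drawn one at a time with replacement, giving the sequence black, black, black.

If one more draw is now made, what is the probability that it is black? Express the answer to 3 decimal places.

0.595

Under each hypothesis, the probability of the observed sequence is: P(data | r = 3) = (7/10)(7/10)(7/10) = 0.343; P(data | r = 5) = (5/10)(5/10)(5/10) = 0.125; P(data | r = 6) = (4/10)(4/10)(4/10) = 0.064; P(data | r = 7) = (3/10)(3/10)(3/10) = 0.027; P(data | r = 8) = (2/10)(2/10)(2/10) = 0.008; P(data | r = 9) = (1/10)(1/10)(1/10) = 0.001.
The prior-weighted likelihoods are 1/6 · 0.343 = 0.057167, 1/6 · 0.125 = 0.020833, 1/6 · 0.064 = 0.010667, 1/6 · 0.027 = 0.0045, 1/6 · 0.008 = 0.0013333, 1/6 · 0.001 = 0.00016667; summing to 0.094667.
Dividing through by the total gives posterior P(r = 3 | data) = 0.60387, P(r = 5 | data) = 0.22007, P(r = 6 | data) = 0.11268, P(r = 7 | data) = 0.047535, P(r = 8 | data) = 0.014085, P(r = 9 | data) = 0.0017606.
Averaging over the posterior, P(black next | data) = (7/10)(0.60387) + (1/2)(0.22007) + (2/5)(0.11268) + (3/10)(0.047535) + (1/5)(0.014085) + (1/10)(0.0017606) = 0.59507.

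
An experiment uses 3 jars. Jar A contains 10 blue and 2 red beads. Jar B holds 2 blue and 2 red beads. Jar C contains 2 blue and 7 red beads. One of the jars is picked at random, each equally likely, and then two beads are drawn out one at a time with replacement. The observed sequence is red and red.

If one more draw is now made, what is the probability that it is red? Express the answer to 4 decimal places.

0.6799

For each hypothesis, P(data | H) works out to: P(data | jar A) = (2/12)(2/12) = 1/36; P(data | jar B) = (2/4)(2/4) = 1/4; P(data | jar C) = (7/9)(7/9) = 49/81.
Weighting by the prior gives 1/3 · 1/36 = 1/108, 1/3 · 1/4 = 1/12, 1/3 · 49/81 = 49/243; summing to 143/486.
Normalising, the posterior is P(jar A | data) = 0.031469, P(jar B | data) = 0.28322, P(jar C | data) = 0.68531.
So P(red next | data) = Σ P(red next | H) P(H | data) = (1/6)(0.031469) + (1/2)(0.28322) + (7/9)(0.68531) = 0.67988.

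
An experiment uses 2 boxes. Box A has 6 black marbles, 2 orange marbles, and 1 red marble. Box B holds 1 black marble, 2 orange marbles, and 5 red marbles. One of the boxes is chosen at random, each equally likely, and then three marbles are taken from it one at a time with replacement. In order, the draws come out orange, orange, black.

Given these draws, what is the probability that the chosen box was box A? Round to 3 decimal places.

0.808

Under each hypothesis, the probability of the observed sequence is: P(data | box A) = (2/9)(2/9)(6/9) = 0.032922; P(data | box B) = (2/8)(2/8)(1/8) = 0.0078125.
Multiplying each by its prior: 1/2 · 0.032922 = 0.016461, 1/2 · 0.0078125 = 0.0039062; summing to 0.020367.
Therefore the posterior P(box A | data) = (0.016461) / (0.020367) = 0.80821.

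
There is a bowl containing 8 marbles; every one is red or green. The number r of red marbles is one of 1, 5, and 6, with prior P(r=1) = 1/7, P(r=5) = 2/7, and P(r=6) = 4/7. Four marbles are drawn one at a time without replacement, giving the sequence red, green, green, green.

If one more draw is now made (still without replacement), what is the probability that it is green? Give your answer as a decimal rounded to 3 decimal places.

0.778

For each hypothesis, P(data | H) works out to: P(data | r = 1) = (1/8)(7/7)(6/6)(5/5) = 1/8; P(data | r = 5) = (5/8)(3/7)(2/6)(1/5) = 1/56; P(data | r = 6) = (6/8)(2/7)(1/6)(0/5) = 0.
Weighting by the prior gives 1/7 · 1/8 = 1/56, 2/7 · 1/56 = 1/196, 4/7 · 0 = 0; with total 9/392.
Normalising, the posterior is P(r = 1 | data) = 7/9, P(r = 5 | data) = 2/9, P(r = 6 | data) = 0.
The predictive probability is P(green next | data) = (1)(7/9) + (0)(2/9) = 7/9.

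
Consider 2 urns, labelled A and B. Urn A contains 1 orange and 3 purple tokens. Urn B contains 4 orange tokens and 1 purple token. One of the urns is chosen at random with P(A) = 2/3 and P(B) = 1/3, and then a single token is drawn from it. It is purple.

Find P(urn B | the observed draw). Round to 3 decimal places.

0.118

For each hypothesis, P(data | H) works out to: P(data | urn A) = (3/4) = 3/4; P(data | urn B) = (1/5) = 1/5.
Weighting by the prior gives 2/3 · 3/4 = 1/2, 1/3 · 1/5 = 1/15; with total 17/30.
By Bayes' rule, P(urn B | data) = (1/15) / (17/30) = 2/17.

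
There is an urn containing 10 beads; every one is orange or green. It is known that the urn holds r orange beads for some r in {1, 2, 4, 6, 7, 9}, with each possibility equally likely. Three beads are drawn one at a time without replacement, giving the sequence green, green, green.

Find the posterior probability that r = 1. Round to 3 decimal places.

Compute the likelihood of the observed sequence for each case: P(data | r = 1) = (9/10)(8/9)(7/8) = 7/10; P(data | r = 2) = (8/10)(7/9)(6/8) = 7/15; P(data | r = 4) = (6/10)(5/9)(4/8) = 1/6; P(data | r = 6) = (4/10)(3/9)(2/8) = 1/30; P(data | r = 7) = (3/10)(2/9)(1/8) = 1/120; P(data | r = 9) = (1/10)(0/9) = 0.
Multiplying each by its prior: 1/6 · 7/10 = 7/60, 1/6 · 7/15 = 7/90, 1/6 · 1/6 = 1/36, 1/6 · 1/30 = 1/180, 1/6 · 1/120 = 1/720, 1/6 · 0 = 0; with total 11/48.
Therefore the posterior P(r = 1 | data) = (7/60) / (11/48) = 28/55.

0.509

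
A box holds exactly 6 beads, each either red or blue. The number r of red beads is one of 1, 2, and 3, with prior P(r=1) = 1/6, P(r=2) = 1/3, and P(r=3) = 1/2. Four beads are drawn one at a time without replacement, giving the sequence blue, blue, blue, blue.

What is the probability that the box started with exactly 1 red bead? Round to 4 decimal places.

0.7143

The likelihood of the observed sequence under each hypothesis: P(data | r = 1) = (5/6)(4/5)(3/4)(2/3) = 1/3; P(data | r = 2) = (4/6)(3/5)(2/4)(1/3) = 1/15; P(data | r = 3) = (3/6)(2/5)(1/4)(0/3) = 0.
The prior-weighted likelihoods are 1/6 · 1/3 = 1/18, 1/3 · 1/15 = 1/45, 1/2 · 0 = 0; with total 7/90.
So P(r = 1 | data) = (1/18) / (7/90) = 5/7.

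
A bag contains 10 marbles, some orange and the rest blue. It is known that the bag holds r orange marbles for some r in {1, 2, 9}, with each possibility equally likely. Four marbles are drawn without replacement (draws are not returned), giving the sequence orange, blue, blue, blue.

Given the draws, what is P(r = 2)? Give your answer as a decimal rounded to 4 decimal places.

The likelihood of the observed sequence under each hypothesis: P(data | r = 1) = (1/10)(9/9)(8/8)(7/7) = 1/10; P(data | r = 2) = (2/10)(8/9)(7/8)(6/7) = 2/15; P(data | r = 9) = (9/10)(1/9)(0/8) = 0.
Weighting by the prior gives 1/3 · 1/10 = 1/30, 1/3 · 2/15 = 2/45, 1/3 · 0 = 0; these sum to 7/90.
By Bayes' rule, P(r = 2 | data) = (2/45) / (7/90) = 4/7.

0.5714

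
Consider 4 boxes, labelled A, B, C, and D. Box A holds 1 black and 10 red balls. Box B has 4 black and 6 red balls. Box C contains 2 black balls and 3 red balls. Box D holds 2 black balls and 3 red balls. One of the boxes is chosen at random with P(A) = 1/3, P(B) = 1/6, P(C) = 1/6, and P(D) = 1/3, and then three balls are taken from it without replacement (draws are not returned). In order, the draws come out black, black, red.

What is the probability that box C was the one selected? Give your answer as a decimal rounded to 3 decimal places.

Compute the likelihood of the observed sequence for each case: P(data | box A) = (1/11)(0/10) = 0; P(data | box B) = (4/10)(3/9)(6/8) = 1/10; P(data | box C) = (2/5)(1/4)(3/3) = 1/10; P(data | box D) = (2/5)(1/4)(3/3) = 1/10.
The prior-weighted likelihoods are 1/3 · 0 = 0, 1/6 · 1/10 = 1/60, 1/6 · 1/10 = 1/60, 1/3 · 1/10 = 1/30; these sum to 1/15.
So P(box C | data) = (1/60) / (1/15) = 1/4.

0.250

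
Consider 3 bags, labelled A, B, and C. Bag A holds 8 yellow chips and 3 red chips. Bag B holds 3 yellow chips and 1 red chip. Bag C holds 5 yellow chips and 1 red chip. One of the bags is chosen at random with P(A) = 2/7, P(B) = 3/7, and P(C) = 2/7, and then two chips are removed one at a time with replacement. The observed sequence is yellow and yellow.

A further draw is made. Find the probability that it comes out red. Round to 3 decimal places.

0.228

The likelihood of the observed sequence under each hypothesis: P(data | bag A) = (8/11)(8/11) = 0.52893; P(data | bag B) = (3/4)(3/4) = 0.5625; P(data | bag C) = (5/6)(5/6) = 0.69444.
The prior-weighted likelihoods are 2/7 · 0.52893 = 0.15112, 3/7 · 0.5625 = 0.24107, 2/7 · 0.69444 = 0.19841; summing to 0.59061.
Normalising, the posterior is P(bag A | data) = 0.25588, P(bag B | data) = 0.40818, P(bag C | data) = 0.33595.
So P(red next | data) = Σ P(red next | H) P(H | data) = (3/11)(0.25588) + (1/4)(0.40818) + (1/6)(0.33595) = 0.22782.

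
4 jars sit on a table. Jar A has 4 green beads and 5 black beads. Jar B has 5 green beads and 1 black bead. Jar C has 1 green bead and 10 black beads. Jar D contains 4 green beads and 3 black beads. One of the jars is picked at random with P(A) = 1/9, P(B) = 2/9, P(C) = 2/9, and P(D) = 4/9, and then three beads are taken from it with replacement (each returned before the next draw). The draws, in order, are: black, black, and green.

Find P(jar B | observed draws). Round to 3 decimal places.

0.061

For each hypothesis, P(data | H) works out to: P(data | jar A) = (5/9)(5/9)(4/9) = 0.13717; P(data | jar B) = (1/6)(1/6)(5/6) = 0.023148; P(data | jar C) = (10/11)(10/11)(1/11) = 0.075131; P(data | jar D) = (3/7)(3/7)(4/7) = 0.10496.
The prior-weighted likelihoods are 1/9 · 0.13717 = 0.015242, 2/9 · 0.023148 = 0.005144, 2/9 · 0.075131 = 0.016696, 4/9 · 0.10496 = 0.046647; summing to 0.083729.
Hence P(jar B | data) = (0.005144) / (0.083729) = 0.061437.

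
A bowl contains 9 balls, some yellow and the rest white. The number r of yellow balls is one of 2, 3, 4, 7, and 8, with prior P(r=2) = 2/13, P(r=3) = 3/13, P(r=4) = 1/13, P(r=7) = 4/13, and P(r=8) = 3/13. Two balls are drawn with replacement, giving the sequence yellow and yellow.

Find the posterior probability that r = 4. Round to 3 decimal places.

For each hypothesis, P(data | H) works out to: P(data | r = 2) = (2/9)(2/9) = 0.049383; P(data | r = 3) = (3/9)(3/9) = 0.11111; P(data | r = 4) = (4/9)(4/9) = 0.19753; P(data | r = 7) = (7/9)(7/9) = 0.60494; P(data | r = 8) = (8/9)(8/9) = 0.79012.
The prior-weighted likelihoods are 2/13 · 0.049383 = 0.0075973, 3/13 · 0.11111 = 0.025641, 1/13 · 0.19753 = 0.015195, 4/13 · 0.60494 = 0.18613, 3/13 · 0.79012 = 0.18234; these sum to 0.4169.
Therefore the posterior P(r = 4 | data) = (0.015195) / (0.4169) = 0.036446.

0.036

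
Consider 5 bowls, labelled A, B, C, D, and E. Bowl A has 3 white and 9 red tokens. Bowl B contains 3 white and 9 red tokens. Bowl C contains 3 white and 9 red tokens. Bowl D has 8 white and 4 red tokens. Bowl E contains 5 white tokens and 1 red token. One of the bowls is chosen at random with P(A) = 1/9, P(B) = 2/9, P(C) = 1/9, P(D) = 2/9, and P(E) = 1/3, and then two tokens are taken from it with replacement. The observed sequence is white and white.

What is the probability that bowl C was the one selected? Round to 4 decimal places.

For each hypothesis, P(data | H) works out to: P(data | bowl A) = (3/12)(3/12) = 1/16; P(data | bowl B) = (3/12)(3/12) = 1/16; P(data | bowl C) = (3/12)(3/12) = 1/16; P(data | bowl D) = (8/12)(8/12) = 4/9; P(data | bowl E) = (5/6)(5/6) = 25/36.
The prior-weighted likelihoods are 1/9 · 1/16 = 1/144, 2/9 · 1/16 = 1/72, 1/9 · 1/16 = 1/144, 2/9 · 4/9 = 8/81, 1/3 · 25/36 = 25/108; these sum to 29/81.
Therefore the posterior P(bowl C | data) = (1/144) / (29/81) = 9/464.

0.0194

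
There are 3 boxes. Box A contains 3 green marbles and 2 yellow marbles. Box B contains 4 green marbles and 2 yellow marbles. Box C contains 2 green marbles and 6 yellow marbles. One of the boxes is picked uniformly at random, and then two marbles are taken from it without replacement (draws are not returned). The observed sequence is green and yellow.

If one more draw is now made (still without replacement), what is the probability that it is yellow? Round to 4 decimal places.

For each hypothesis, P(data | H) works out to: P(data | box A) = (3/5)(2/4) = 3/10; P(data | box B) = (4/6)(2/5) = 4/15; P(data | box C) = (2/8)(6/7) = 3/14.
Multiplying each by its prior: 1/3 · 3/10 = 1/10, 1/3 · 4/15 = 4/45, 1/3 · 3/14 = 1/14; summing to 82/315.
Normalising, the posterior is P(box A | data) = 63/164, P(box B | data) = 14/41, P(box C | data) = 45/164.
The predictive probability is P(yellow next | data) = (1/3)(63/164) + (1/4)(14/41) + (5/6)(45/164) = 145/328.

0.4421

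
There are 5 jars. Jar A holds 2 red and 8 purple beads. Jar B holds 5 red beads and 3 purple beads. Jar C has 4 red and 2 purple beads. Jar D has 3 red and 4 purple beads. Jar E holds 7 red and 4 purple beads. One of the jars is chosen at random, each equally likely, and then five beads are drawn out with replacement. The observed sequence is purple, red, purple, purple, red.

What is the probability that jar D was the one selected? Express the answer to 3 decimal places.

0.308

The likelihood of the observed sequence under each hypothesis: P(data | jar A) = (8/10)(2/10)(8/10)(8/10)(2/10) = 0.02048; P(data | jar B) = (3/8)(5/8)(3/8)(3/8)(5/8) = 0.020599; P(data | jar C) = (2/6)(4/6)(2/6)(2/6)(4/6) = 0.016461; P(data | jar D) = (4/7)(3/7)(4/7)(4/7)(3/7) = 0.034271; P(data | jar E) = (4/11)(7/11)(4/11)(4/11)(7/11) = 0.019472.
Weighting by the prior gives 1/5 · 0.02048 = 0.004096, 1/5 · 0.020599 = 0.0041199, 1/5 · 0.016461 = 0.0032922, 1/5 · 0.034271 = 0.0068543, 1/5 · 0.019472 = 0.0038944; with total 0.022257.
So P(jar D | data) = (0.0068543) / (0.022257) = 0.30796.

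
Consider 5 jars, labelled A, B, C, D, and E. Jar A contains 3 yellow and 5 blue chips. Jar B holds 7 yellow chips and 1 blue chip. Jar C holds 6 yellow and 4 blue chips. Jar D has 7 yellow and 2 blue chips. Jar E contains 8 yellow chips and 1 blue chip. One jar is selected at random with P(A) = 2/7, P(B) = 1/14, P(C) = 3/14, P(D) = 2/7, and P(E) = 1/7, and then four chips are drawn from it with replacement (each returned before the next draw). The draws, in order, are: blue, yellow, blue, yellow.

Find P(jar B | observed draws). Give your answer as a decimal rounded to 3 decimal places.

0.022

The likelihood of the observed sequence under each hypothesis: P(data | jar A) = (5/8)(3/8)(5/8)(3/8) = 0.054932; P(data | jar B) = (1/8)(7/8)(1/8)(7/8) = 0.011963; P(data | jar C) = (4/10)(6/10)(4/10)(6/10) = 0.0576; P(data | jar D) = (2/9)(7/9)(2/9)(7/9) = 0.029873; P(data | jar E) = (1/9)(8/9)(1/9)(8/9) = 0.0097546.
The prior-weighted likelihoods are 2/7 · 0.054932 = 0.015695, 1/14 · 0.011963 = 0.00085449, 3/14 · 0.0576 = 0.012343, 2/7 · 0.029873 = 0.0085353, 1/7 · 0.0097546 = 0.0013935; these sum to 0.038821.
So P(jar B | data) = (0.00085449) / (0.038821) = 0.022011.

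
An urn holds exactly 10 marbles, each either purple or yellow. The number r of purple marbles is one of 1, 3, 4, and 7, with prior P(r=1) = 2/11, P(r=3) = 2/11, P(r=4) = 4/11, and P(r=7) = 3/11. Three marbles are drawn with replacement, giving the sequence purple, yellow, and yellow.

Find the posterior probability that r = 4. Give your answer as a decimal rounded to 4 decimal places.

Compute the likelihood of the observed sequence for each case: P(data | r = 1) = (1/10)(9/10)(9/10) = 0.081; P(data | r = 3) = (3/10)(7/10)(7/10) = 0.147; P(data | r = 4) = (4/10)(6/10)(6/10) = 0.144; P(data | r = 7) = (7/10)(3/10)(3/10) = 0.063.
The prior-weighted likelihoods are 2/11 · 0.081 = 0.014727, 2/11 · 0.147 = 0.026727, 4/11 · 0.144 = 0.052364, 3/11 · 0.063 = 0.017182; summing to 0.111.
By Bayes' rule, P(r = 4 | data) = (0.052364) / (0.111) = 0.47174.

0.4717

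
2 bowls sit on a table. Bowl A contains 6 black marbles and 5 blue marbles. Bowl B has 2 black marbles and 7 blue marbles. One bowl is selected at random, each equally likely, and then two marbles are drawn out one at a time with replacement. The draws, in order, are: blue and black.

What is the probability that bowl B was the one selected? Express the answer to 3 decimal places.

0.411

For each hypothesis, P(data | H) works out to: P(data | bowl A) = (5/11)(6/11) = 0.24793; P(data | bowl B) = (7/9)(2/9) = 0.17284.
Weighting by the prior gives 1/2 · 0.24793 = 0.12397, 1/2 · 0.17284 = 0.08642; with total 0.21039.
Therefore the posterior P(bowl B | data) = (0.08642) / (0.21039) = 0.41077.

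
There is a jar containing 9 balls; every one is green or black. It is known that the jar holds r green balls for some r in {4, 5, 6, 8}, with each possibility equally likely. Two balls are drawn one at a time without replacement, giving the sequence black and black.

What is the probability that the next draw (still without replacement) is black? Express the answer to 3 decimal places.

Under each hypothesis, the probability of the observed sequence is: P(data | r = 4) = (5/9)(4/8) = 5/18; P(data | r = 5) = (4/9)(3/8) = 1/6; P(data | r = 6) = (3/9)(2/8) = 1/12; P(data | r = 8) = (1/9)(0/8) = 0.
Weighting by the prior gives 1/4 · 5/18 = 5/72, 1/4 · 1/6 = 1/24, 1/4 · 1/12 = 1/48, 1/4 · 0 = 0; summing to 19/144.
The posterior is then P(r = 4 | data) = 10/19, P(r = 5 | data) = 6/19, P(r = 6 | data) = 3/19, P(r = 8 | data) = 0.
Averaging over the posterior, P(black next | data) = (3/7)(10/19) + (2/7)(6/19) + (1/7)(3/19) = 45/133.

0.338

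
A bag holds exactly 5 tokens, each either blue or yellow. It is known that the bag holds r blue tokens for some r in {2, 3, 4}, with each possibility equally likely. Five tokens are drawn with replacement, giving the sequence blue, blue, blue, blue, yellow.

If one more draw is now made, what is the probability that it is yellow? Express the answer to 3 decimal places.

0.311

Under each hypothesis, the probability of the observed sequence is: P(data | r = 2) = (2/5)(2/5)(2/5)(2/5)(3/5) = 0.01536; P(data | r = 3) = (3/5)(3/5)(3/5)(3/5)(2/5) = 0.05184; P(data | r = 4) = (4/5)(4/5)(4/5)(4/5)(1/5) = 0.08192.
Weighting by the prior gives 1/3 · 0.01536 = 0.00512, 1/3 · 0.05184 = 0.01728, 1/3 · 0.08192 = 0.027307; with total 0.049707.
Dividing through by the total gives posterior P(r = 2 | data) = 0.103, P(r = 3 | data) = 0.34764, P(r = 4 | data) = 0.54936.
So P(yellow next | data) = Σ P(yellow next | H) P(H | data) = (3/5)(0.103) + (2/5)(0.34764) + (1/5)(0.54936) = 0.31073.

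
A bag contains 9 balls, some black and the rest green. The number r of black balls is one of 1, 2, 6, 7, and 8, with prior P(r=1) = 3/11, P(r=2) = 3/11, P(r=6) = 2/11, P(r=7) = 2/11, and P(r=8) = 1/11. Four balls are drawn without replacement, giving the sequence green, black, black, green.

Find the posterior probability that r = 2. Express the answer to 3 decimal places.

For each hypothesis, P(data | H) works out to: P(data | r = 1) = (8/9)(1/8)(0/7) = 0; P(data | r = 2) = (7/9)(2/8)(1/7)(6/6) = 0.027778; P(data | r = 6) = (3/9)(6/8)(5/7)(2/6) = 0.059524; P(data | r = 7) = (2/9)(7/8)(6/7)(1/6) = 0.027778; P(data | r = 8) = (1/9)(8/8)(7/7)(0/6) = 0.
Multiplying each by its prior: 3/11 · 0 = 0, 3/11 · 0.027778 = 0.0075758, 2/11 · 0.059524 = 0.010823, 2/11 · 0.027778 = 0.0050505, 1/11 · 0 = 0; summing to 0.023449.
Therefore the posterior P(r = 2 | data) = (0.0075758) / (0.023449) = 0.32308.

0.323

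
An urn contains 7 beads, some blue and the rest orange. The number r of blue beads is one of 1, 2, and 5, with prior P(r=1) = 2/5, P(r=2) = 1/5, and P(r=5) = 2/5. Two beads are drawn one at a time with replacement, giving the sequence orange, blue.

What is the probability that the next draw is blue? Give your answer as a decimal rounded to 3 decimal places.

0.449

The likelihood of the observed sequence under each hypothesis: P(data | r = 1) = (6/7)(1/7) = 6/49; P(data | r = 2) = (5/7)(2/7) = 10/49; P(data | r = 5) = (2/7)(5/7) = 10/49.
The prior-weighted likelihoods are 2/5 · 6/49 = 12/245, 1/5 · 10/49 = 2/49, 2/5 · 10/49 = 4/49; summing to 6/35.
The posterior is then P(r = 1 | data) = 2/7, P(r = 2 | data) = 5/21, P(r = 5 | data) = 10/21.
Averaging over the posterior, P(blue next | data) = (1/7)(2/7) + (2/7)(5/21) + (5/7)(10/21) = 22/49.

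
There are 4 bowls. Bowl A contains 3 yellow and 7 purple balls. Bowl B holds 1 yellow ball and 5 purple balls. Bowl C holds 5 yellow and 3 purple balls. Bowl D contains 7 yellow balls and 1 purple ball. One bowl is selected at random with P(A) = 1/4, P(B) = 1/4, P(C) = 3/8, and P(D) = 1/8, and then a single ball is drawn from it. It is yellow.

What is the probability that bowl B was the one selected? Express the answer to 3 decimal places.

0.090

Under each hypothesis, the probability of this draw is: P(data | bowl A) = (3/10) = 3/10; P(data | bowl B) = (1/6) = 1/6; P(data | bowl C) = (5/8) = 5/8; P(data | bowl D) = (7/8) = 7/8.
The prior-weighted likelihoods are 1/4 · 3/10 = 3/40, 1/4 · 1/6 = 1/24, 3/8 · 5/8 = 15/64, 1/8 · 7/8 = 7/64; these sum to 221/480.
By Bayes' rule, P(bowl B | data) = (1/24) / (221/480) = 20/221.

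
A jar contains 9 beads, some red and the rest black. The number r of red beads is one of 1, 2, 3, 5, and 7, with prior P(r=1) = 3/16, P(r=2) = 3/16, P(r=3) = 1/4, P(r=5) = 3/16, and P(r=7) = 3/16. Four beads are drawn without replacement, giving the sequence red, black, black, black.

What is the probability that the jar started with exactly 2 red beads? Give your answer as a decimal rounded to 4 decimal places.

0.3097

Under each hypothesis, the probability of the observed sequence is: P(data | r = 1) = (1/9)(8/8)(7/7)(6/6) = 0.11111; P(data | r = 2) = (2/9)(7/8)(6/7)(5/6) = 0.13889; P(data | r = 3) = (3/9)(6/8)(5/7)(4/6) = 0.11905; P(data | r = 5) = (5/9)(4/8)(3/7)(2/6) = 0.039683; P(data | r = 7) = (7/9)(2/8)(1/7)(0/6) = 0.
Multiplying each by its prior: 3/16 · 0.11111 = 0.020833, 3/16 · 0.13889 = 0.026042, 1/4 · 0.11905 = 0.029762, 3/16 · 0.039683 = 0.0074405, 3/16 · 0 = 0; these sum to 0.084077.
By Bayes' rule, P(r = 2 | data) = (0.026042) / (0.084077) = 0.30973.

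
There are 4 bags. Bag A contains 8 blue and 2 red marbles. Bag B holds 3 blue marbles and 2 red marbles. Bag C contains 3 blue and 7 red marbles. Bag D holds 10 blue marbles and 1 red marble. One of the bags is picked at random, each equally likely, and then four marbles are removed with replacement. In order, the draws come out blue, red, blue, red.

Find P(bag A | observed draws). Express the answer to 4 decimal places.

Compute the likelihood of the observed sequence for each case: P(data | bag A) = (8/10)(2/10)(8/10)(2/10) = 0.0256; P(data | bag B) = (3/5)(2/5)(3/5)(2/5) = 0.0576; P(data | bag C) = (3/10)(7/10)(3/10)(7/10) = 0.0441; P(data | bag D) = (10/11)(1/11)(10/11)(1/11) = 0.0068301.
Weighting by the prior gives 1/4 · 0.0256 = 0.0064, 1/4 · 0.0576 = 0.0144, 1/4 · 0.0441 = 0.011025, 1/4 · 0.0068301 = 0.0017075; these sum to 0.033533.
So P(bag A | data) = (0.0064) / (0.033533) = 0.19086.

0.1909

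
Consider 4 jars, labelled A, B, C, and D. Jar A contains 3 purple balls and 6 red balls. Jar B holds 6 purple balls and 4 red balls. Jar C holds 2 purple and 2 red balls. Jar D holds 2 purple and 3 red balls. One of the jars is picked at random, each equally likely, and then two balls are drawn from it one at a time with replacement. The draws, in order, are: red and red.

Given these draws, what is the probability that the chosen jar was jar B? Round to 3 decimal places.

0.132

Under each hypothesis, the probability of the observed sequence is: P(data | jar A) = (6/9)(6/9) = 0.44444; P(data | jar B) = (4/10)(4/10) = 0.16; P(data | jar C) = (2/4)(2/4) = 0.25; P(data | jar D) = (3/5)(3/5) = 0.36.
The prior-weighted likelihoods are 1/4 · 0.44444 = 0.11111, 1/4 · 0.16 = 0.04, 1/4 · 0.25 = 0.0625, 1/4 · 0.36 = 0.09; these sum to 0.30361.
Therefore the posterior P(jar B | data) = (0.04) / (0.30361) = 0.13175.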